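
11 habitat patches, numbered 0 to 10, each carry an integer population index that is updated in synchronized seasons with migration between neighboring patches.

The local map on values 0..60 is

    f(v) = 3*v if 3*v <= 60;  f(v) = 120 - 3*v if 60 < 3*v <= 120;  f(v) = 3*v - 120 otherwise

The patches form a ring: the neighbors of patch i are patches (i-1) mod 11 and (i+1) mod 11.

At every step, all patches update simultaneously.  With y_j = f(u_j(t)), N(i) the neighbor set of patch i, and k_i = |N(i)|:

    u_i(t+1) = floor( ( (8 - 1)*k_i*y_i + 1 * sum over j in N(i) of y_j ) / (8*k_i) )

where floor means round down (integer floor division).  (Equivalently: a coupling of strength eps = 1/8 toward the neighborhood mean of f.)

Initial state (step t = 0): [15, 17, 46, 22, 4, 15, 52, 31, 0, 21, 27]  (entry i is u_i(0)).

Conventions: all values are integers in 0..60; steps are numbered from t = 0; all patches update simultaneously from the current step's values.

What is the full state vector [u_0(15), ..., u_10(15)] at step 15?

Answer: [14, 33, 55, 50, 36, 33, 28, 12, 41, 22, 23]

Derivation:
t=0: [15, 17, 46, 22, 4, 15, 52, 31, 0, 21, 27]
t=1: [45, 48, 22, 49, 16, 42, 36, 25, 5, 52, 40]
t=2: [14, 25, 50, 30, 44, 9, 13, 41, 18, 32, 3]
t=3: [40, 43, 30, 28, 14, 26, 36, 8, 48, 24, 12]
t=4: [2, 9, 29, 36, 41, 40, 14, 23, 25, 45, 34]
t=5: [8, 26, 31, 12, 3, 2, 39, 50, 43, 17, 17]
t=6: [26, 39, 28, 33, 10, 6, 4, 27, 12, 48, 49]
t=7: [38, 7, 33, 22, 28, 18, 14, 37, 35, 24, 27]
t=8: [9, 20, 23, 50, 38, 52, 40, 11, 16, 45, 37]
t=9: [27, 57, 50, 29, 9, 31, 4, 31, 45, 16, 10]
t=10: [39, 48, 31, 32, 27, 26, 13, 25, 17, 44, 31]
t=11: [5, 22, 26, 25, 38, 41, 39, 45, 48, 15, 24]
t=12: [19, 50, 42, 42, 8, 3, 3, 14, 24, 43, 45]
t=13: [52, 30, 7, 7, 21, 9, 11, 40, 45, 11, 17]
t=14: [36, 29, 21, 23, 52, 29, 30, 3, 15, 33, 48]
t=15: [14, 33, 55, 50, 36, 33, 28, 12, 41, 22, 23]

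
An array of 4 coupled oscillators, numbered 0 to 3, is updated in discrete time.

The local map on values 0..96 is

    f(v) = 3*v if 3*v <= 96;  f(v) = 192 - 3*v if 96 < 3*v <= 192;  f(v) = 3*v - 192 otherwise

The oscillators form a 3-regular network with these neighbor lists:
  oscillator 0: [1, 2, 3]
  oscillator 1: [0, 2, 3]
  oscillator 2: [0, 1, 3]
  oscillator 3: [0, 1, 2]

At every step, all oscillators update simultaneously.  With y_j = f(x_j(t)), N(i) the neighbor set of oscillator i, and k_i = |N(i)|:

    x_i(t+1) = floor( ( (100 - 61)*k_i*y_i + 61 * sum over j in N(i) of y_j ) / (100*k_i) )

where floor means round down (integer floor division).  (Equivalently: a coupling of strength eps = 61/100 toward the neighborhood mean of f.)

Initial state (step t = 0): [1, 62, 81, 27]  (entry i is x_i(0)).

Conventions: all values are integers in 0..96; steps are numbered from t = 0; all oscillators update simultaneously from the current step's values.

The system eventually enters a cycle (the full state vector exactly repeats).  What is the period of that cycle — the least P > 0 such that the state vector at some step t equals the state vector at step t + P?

Answer: 16
Key observation: The state at step 7, [39, 39, 39, 39], reappears at step 23 — and no state repeats earlier — so the cycle the system enters has period 16.

Derivation:
t=0: [1, 62, 81, 27]
t=1: [29, 29, 38, 43]
t=2: [80, 80, 78, 75]
t=3: [43, 43, 42, 40]
t=4: [65, 65, 66, 67]
t=5: [4, 4, 5, 5]
t=6: [13, 13, 13, 13]
t=7: [39, 39, 39, 39]
t=8: [75, 75, 75, 75]
t=9: [33, 33, 33, 33]
t=10: [93, 93, 93, 93]
t=11: [87, 87, 87, 87]
t=12: [69, 69, 69, 69]
t=13: [15, 15, 15, 15]
t=14: [45, 45, 45, 45]
t=15: [57, 57, 57, 57]
t=16: [21, 21, 21, 21]
t=17: [63, 63, 63, 63]
t=18: [3, 3, 3, 3]
t=19: [9, 9, 9, 9]
t=20: [27, 27, 27, 27]
t=21: [81, 81, 81, 81]
t=22: [51, 51, 51, 51]
t=23: [39, 39, 39, 39]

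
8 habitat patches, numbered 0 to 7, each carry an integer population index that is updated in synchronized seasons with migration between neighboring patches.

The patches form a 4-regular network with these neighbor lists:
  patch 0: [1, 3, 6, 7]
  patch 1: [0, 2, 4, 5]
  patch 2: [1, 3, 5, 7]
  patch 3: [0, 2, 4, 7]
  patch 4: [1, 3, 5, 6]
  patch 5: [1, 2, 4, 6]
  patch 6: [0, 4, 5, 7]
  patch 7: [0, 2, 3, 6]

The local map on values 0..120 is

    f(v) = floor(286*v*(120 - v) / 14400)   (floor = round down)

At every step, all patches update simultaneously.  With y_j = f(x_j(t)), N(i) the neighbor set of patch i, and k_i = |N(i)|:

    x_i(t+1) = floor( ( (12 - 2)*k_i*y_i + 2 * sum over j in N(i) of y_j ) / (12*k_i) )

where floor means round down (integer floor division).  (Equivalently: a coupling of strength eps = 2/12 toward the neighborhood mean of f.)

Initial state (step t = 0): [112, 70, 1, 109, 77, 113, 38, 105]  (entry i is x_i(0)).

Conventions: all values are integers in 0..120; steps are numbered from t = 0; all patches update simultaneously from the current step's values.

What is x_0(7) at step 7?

Answer: x_0(7) = 69

Derivation:
t=0: [112, 70, 1, 109, 77, 113, 38, 105]
t=1: [21, 61, 7, 23, 61, 20, 56, 30]
t=2: [44, 66, 21, 44, 68, 42, 67, 51]
t=3: [66, 68, 45, 65, 69, 64, 69, 67]
t=4: [70, 69, 67, 70, 69, 70, 69, 69]
t=5: [69, 69, 69, 69, 69, 69, 69, 69]
t=6: [69, 69, 69, 69, 69, 69, 69, 69]
t=7: [69, 69, 69, 69, 69, 69, 69, 69]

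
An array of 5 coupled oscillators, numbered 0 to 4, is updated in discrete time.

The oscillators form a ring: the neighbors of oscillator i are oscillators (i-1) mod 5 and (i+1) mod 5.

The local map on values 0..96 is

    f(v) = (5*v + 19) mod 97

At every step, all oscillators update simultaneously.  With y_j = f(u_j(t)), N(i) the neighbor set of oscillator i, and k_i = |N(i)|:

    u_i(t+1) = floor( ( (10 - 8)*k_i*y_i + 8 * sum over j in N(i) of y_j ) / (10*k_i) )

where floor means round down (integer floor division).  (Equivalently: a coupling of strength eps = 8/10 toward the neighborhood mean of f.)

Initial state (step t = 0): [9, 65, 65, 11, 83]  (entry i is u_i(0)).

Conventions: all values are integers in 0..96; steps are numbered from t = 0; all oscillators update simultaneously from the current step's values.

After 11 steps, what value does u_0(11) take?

Answer: u_0(11) = 65

Derivation:
t=0: [9, 65, 65, 11, 83]
t=1: [52, 57, 61, 54, 64]
t=2: [41, 49, 49, 51, 81]
t=3: [48, 54, 74, 58, 51]
t=4: [83, 45, 45, 36, 49]
t=5: [57, 48, 32, 49, 34]
t=6: [65, 51, 70, 83, 51]
t=7: [74, 68, 66, 72, 55]
t=8: [28, 37, 74, 42, 36]
t=9: [18, 27, 18, 9, 39]
t=10: [33, 21, 50, 25, 34]
t=11: [65, 70, 44, 76, 72]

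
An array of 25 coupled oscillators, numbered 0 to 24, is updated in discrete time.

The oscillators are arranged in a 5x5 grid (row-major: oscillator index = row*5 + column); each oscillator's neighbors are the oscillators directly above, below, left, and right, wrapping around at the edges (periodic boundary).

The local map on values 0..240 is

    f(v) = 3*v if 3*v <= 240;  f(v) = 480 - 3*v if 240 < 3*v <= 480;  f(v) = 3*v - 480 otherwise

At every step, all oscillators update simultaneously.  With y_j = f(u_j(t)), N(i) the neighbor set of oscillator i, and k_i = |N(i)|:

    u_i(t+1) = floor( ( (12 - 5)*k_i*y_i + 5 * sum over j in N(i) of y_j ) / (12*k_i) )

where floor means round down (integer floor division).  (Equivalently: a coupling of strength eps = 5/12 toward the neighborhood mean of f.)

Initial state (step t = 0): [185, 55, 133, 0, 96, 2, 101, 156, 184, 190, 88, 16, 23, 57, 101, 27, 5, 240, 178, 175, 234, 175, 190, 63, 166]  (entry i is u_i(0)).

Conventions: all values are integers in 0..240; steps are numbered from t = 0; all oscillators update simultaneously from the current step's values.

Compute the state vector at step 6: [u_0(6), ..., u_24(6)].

Simulating step by step:
t=0: [185, 55, 133, 0, 96, 2, 101, 156, 184, 190, 88, 16, 23, 57, 101, 27, 5, 240, 178, 175, 234, 175, 190, 63, 166]
t=1: [104, 135, 75, 55, 131, 61, 127, 48, 70, 99, 158, 77, 89, 138, 157, 99, 51, 163, 98, 60, 152, 77, 110, 127, 78]
t=2: [136, 119, 186, 160, 128, 154, 123, 161, 180, 157, 66, 183, 171, 102, 50, 144, 157, 78, 145, 168, 99, 176, 146, 134, 177]
t=3: [85, 103, 63, 32, 69, 51, 86, 31, 54, 39, 145, 76, 69, 131, 129, 71, 46, 149, 79, 44, 129, 65, 70, 59, 69]
t=4: [196, 186, 169, 132, 187, 152, 196, 135, 135, 132, 97, 196, 166, 123, 93, 166, 150, 101, 182, 155, 141, 177, 184, 181, 184]
t=5: [88, 76, 47, 74, 83, 64, 92, 67, 80, 88, 146, 98, 59, 102, 158, 40, 54, 122, 76, 45, 59, 54, 75, 67, 64]
t=6: [212, 208, 173, 214, 222, 182, 203, 196, 224, 195, 77, 169, 173, 169, 62, 123, 155, 149, 198, 135, 175, 177, 195, 207, 189]

Answer: [212, 208, 173, 214, 222, 182, 203, 196, 224, 195, 77, 169, 173, 169, 62, 123, 155, 149, 198, 135, 175, 177, 195, 207, 189]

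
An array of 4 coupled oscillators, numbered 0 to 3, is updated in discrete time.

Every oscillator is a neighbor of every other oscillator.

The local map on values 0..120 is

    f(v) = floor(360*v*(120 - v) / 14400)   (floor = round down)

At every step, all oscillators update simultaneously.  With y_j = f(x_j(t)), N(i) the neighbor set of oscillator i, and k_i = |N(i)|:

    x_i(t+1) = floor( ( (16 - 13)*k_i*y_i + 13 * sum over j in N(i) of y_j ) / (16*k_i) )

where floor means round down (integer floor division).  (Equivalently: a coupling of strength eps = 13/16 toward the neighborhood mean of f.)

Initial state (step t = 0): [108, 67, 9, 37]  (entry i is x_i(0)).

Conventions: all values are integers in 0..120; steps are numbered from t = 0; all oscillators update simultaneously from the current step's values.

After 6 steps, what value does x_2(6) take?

Answer: x_2(6) = 86

Derivation:
t=0: [108, 67, 9, 37]
t=1: [56, 52, 57, 53]
t=2: [88, 88, 88, 88]
t=3: [70, 70, 70, 70]
t=4: [87, 87, 87, 87]
t=5: [71, 71, 71, 71]
t=6: [86, 86, 86, 86]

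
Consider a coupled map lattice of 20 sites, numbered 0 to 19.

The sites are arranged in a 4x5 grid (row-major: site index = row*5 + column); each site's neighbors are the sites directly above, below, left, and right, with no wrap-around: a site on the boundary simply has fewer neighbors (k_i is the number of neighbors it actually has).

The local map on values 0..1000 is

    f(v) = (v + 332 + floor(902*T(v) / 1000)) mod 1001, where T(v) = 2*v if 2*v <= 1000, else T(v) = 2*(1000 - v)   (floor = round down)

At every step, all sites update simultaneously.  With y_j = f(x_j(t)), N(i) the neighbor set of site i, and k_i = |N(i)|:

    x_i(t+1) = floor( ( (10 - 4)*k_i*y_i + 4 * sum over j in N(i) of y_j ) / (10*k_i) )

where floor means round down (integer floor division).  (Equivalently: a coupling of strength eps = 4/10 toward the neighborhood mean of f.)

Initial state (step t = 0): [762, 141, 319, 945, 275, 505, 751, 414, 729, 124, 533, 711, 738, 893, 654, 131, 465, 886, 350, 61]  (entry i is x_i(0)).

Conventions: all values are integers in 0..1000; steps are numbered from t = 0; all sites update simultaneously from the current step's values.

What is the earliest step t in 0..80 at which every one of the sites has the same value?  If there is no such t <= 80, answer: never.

Simulating step by step:
t=0: [762, 141, 319, 945, 275, 505, 751, 414, 729, 124, 533, 711, 738, 893, 654, 131, 465, 886, 350, 61]  (not all equal)
t=1: [604, 606, 347, 341, 272, 671, 569, 479, 525, 575, 688, 579, 513, 451, 578, 687, 604, 451, 366, 486]  (not all equal)
t=2: [637, 605, 396, 319, 247, 611, 664, 645, 650, 599, 594, 664, 686, 603, 663, 595, 635, 587, 465, 621]  (not all equal)
t=3: [631, 610, 463, 278, 189, 636, 611, 593, 581, 556, 647, 607, 602, 633, 619, 649, 630, 643, 640, 628]  (not all equal)
t=4: [629, 639, 565, 353, 676, 625, 642, 653, 608, 700, 619, 641, 644, 633, 641, 616, 627, 623, 621, 629]  (not all equal)
t=5: [628, 629, 614, 447, 533, 630, 618, 621, 600, 590, 634, 621, 619, 627, 615, 636, 630, 631, 632, 628]  (not all equal)
t=6: [629, 631, 631, 616, 672, 629, 635, 637, 642, 662, 626, 633, 634, 633, 640, 624, 628, 628, 627, 631]  (not all equal)
t=7: [628, 626, 627, 628, 604, 628, 624, 622, 619, 605, 630, 626, 625, 624, 619, 632, 629, 629, 629, 626]  (not all equal)
t=8: [630, 631, 630, 633, 645, 630, 632, 633, 636, 645, 628, 630, 631, 633, 637, 627, 628, 629, 629, 631]  (not all equal)
t=9: [627, 627, 627, 624, 618, 628, 626, 626, 623, 617, 629, 628, 627, 625, 622, 630, 629, 628, 628, 626]  (not all equal)
t=10: [630, 630, 630, 633, 637, 630, 630, 631, 633, 636, 629, 629, 630, 632, 633, 628, 629, 629, 630, 631]  (not all equal)
t=11: [628, 628, 627, 625, 623, 628, 628, 627, 625, 623, 629, 628, 627, 626, 625, 629, 629, 628, 627, 627]  (not all equal)
t=12: [630, 630, 630, 632, 633, 629, 630, 630, 631, 633, 629, 629, 630, 631, 631, 629, 629, 629, 630, 630]  (not all equal)
t=13: [628, 628, 627, 626, 626, 628, 628, 627, 626, 626, 629, 628, 628, 627, 627, 629, 629, 628, 628, 627]  (not all equal)
t=14: [630, 630, 630, 630, 631, 629, 630, 630, 630, 630, 629, 629, 630, 630, 630, 629, 629, 629, 630, 630]  (not all equal)
t=15: [628, 628, 628, 627, 627, 628, 628, 628, 628, 627, 629, 628, 628, 628, 628, 629, 629, 628, 628, 628]  (not all equal)
t=16: [630, 630, 630, 630, 630, 629, 630, 630, 630, 630, 629, 629, 630, 630, 630, 629, 629, 629, 630, 630]  (not all equal)
t=17: [628, 628, 628, 628, 628, 628, 628, 628, 628, 628, 629, 628, 628, 628, 628, 629, 629, 628, 628, 628]  (not all equal)
t=18: [630, 630, 630, 630, 630, 629, 630, 630, 630, 630, 629, 629, 630, 630, 630, 629, 629, 629, 630, 630]  (not all equal)

Answer: never
Key observation: The state at step 16 reappears at step 18 — the system is in a cycle of period 2 from step 16 on.  No step 0..18 is synchronized, and the cycle repeats forever, so no step up to 80 (or ever) has all sites equal.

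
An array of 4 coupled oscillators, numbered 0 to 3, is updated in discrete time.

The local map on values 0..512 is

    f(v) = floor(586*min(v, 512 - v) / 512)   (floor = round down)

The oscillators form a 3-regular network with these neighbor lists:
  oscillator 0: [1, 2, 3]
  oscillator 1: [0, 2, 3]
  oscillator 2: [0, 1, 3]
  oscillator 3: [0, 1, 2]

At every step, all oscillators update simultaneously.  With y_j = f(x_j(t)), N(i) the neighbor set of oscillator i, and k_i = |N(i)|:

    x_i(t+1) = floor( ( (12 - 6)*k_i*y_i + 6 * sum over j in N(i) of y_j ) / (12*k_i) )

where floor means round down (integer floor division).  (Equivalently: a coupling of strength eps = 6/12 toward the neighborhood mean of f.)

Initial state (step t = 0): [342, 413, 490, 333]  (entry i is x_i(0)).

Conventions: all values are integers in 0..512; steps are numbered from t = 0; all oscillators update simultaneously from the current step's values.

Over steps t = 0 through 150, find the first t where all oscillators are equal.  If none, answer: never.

Answer: 6
Key observation: Synchronization is absorbing here: once all oscillators are equal they stay equal, and step 6 is the first all-equal step.

Derivation:
t=0: [342, 413, 490, 333]  (not all equal)
t=1: [154, 127, 97, 157]  (not all equal)
t=2: [160, 150, 138, 161]  (not all equal)
t=3: [176, 172, 168, 177]  (not all equal)
t=4: [198, 197, 195, 199]  (not all equal)
t=5: [225, 225, 224, 225]  (not all equal)
t=6: [256, 256, 256, 256]  (all equal)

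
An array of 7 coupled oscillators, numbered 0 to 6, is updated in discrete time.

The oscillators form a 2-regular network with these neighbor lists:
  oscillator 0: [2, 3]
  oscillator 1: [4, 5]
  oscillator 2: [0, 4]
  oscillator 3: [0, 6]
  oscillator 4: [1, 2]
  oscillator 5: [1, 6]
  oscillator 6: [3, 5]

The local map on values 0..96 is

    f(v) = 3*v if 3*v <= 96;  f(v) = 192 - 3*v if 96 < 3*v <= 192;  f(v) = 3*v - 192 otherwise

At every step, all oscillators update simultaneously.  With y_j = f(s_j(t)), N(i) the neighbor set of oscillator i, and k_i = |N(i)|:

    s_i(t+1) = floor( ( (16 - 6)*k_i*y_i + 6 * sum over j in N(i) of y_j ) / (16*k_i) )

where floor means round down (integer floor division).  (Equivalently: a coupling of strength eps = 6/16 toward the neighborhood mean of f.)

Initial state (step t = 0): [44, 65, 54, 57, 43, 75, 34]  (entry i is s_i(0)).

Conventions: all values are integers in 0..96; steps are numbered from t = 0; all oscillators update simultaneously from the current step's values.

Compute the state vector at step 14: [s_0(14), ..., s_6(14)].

Simulating step by step:
t=0: [44, 65, 54, 57, 43, 75, 34]
t=1: [47, 19, 41, 41, 45, 38, 66]
t=2: [57, 60, 63, 53, 59, 60, 31]
t=3: [19, 12, 8, 42, 12, 27, 66]
t=4: [52, 44, 32, 53, 33, 58, 31]
t=5: [46, 58, 84, 44, 87, 39, 67]
t=6: [56, 38, 60, 49, 57, 51, 30]
t=7: [25, 60, 15, 49, 30, 55, 72]
t=8: [63, 29, 59, 46, 66, 23, 28]
t=9: [14, 68, 11, 50, 22, 75, 75]
t=10: [40, 26, 40, 40, 49, 29, 34]
t=11: [72, 73, 66, 75, 56, 85, 86]
t=12: [22, 33, 12, 37, 21, 56, 59]
t=13: [63, 74, 46, 65, 63, 35, 29]
t=14: [12, 35, 34, 18, 17, 76, 71]

Answer: [12, 35, 34, 18, 17, 76, 71]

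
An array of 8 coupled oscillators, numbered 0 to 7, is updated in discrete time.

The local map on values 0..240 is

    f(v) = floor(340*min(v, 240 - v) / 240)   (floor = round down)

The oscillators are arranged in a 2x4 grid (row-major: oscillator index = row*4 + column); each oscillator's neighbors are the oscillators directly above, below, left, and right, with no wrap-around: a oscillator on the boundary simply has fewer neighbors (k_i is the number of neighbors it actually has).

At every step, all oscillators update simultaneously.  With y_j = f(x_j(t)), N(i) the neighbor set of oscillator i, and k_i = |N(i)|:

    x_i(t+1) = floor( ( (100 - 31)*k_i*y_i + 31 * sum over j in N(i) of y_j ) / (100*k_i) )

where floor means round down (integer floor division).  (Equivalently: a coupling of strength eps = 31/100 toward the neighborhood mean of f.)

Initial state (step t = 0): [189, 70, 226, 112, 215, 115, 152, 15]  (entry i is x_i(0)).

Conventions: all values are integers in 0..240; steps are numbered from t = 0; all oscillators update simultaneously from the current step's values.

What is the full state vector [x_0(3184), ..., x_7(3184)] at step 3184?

Answer: [107, 107, 110, 109, 109, 107, 107, 106]
Key observation: The state at step 26, [125, 125, 122, 123, 123, 125, 125, 126], reappears at step 34: the system is in a cycle of period 8 from step 26 on.  Therefore the state at step 3184 equals the state at step 26 + ((3184 - 26) mod 8) = 32, which is [107, 107, 110, 109, 109, 107, 107, 106].

Derivation:
t=0: [189, 70, 226, 112, 215, 115, 152, 15]
t=1: [70, 94, 52, 115, 60, 138, 106, 58]
t=2: [102, 124, 96, 135, 96, 137, 134, 104]
t=3: [145, 157, 141, 145, 138, 146, 147, 147]
t=4: [132, 122, 136, 134, 140, 132, 132, 131]
t=5: [153, 162, 149, 150, 144, 153, 152, 153]
t=6: [123, 114, 125, 126, 131, 123, 124, 123]
t=7: [162, 161, 162, 161, 157, 163, 164, 164]
t=8: [111, 110, 109, 110, 114, 109, 107, 107]
t=9: [157, 155, 153, 154, 159, 154, 151, 151]
t=10: [117, 120, 122, 122, 115, 120, 125, 125]
t=11: [165, 169, 166, 166, 163, 168, 163, 162]
t=12: [105, 101, 104, 104, 107, 103, 107, 108]
t=13: [147, 144, 147, 147, 149, 146, 150, 151]
t=14: [131, 134, 131, 130, 129, 132, 127, 126]
t=15: [153, 151, 154, 155, 155, 153, 158, 159]
t=16: [123, 124, 120, 119, 120, 122, 117, 115]
t=17: [165, 165, 168, 167, 168, 166, 165, 163]
t=18: [105, 105, 102, 103, 102, 104, 105, 107]
t=19: [147, 147, 144, 145, 145, 146, 147, 149]
t=20: [131, 131, 134, 133, 133, 132, 131, 129]
t=21: [153, 153, 150, 151, 151, 153, 153, 155]
t=22: [123, 123, 126, 125, 125, 123, 123, 121]
t=23: [164, 164, 161, 162, 162, 164, 164, 166]
t=24: [107, 107, 110, 109, 109, 107, 107, 105]
t=25: [151, 151, 154, 153, 153, 151, 151, 149]
t=26: [125, 125, 122, 123, 123, 125, 125, 126]
t=27: [162, 162, 165, 164, 164, 162, 162, 161]
t=28: [109, 109, 106, 107, 107, 109, 109, 110]
t=29: [153, 153, 150, 151, 151, 153, 153, 154]
t=30: [123, 123, 126, 125, 125, 123, 123, 122]
t=31: [164, 164, 161, 162, 162, 164, 164, 165]
t=32: [107, 107, 110, 109, 109, 107, 107, 106]
t=33: [151, 151, 154, 153, 153, 151, 151, 150]
t=34: [125, 125, 122, 123, 123, 125, 125, 126]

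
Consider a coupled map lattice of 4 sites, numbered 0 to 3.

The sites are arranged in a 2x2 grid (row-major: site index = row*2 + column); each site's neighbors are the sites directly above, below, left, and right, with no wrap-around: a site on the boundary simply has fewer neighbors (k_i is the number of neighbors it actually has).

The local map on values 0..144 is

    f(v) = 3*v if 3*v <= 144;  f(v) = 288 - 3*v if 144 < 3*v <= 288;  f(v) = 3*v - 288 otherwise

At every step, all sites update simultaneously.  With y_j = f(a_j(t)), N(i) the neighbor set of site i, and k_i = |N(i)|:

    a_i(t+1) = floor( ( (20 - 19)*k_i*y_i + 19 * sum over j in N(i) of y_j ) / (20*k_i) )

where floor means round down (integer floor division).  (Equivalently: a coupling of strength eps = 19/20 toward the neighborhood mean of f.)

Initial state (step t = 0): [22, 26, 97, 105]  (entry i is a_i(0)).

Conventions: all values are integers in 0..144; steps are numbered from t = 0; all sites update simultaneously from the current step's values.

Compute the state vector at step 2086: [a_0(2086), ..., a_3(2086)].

Answer: [104, 141, 141, 104]
Key observation: The state at step 15, [129, 29, 29, 129], reappears at step 23: the system is in a cycle of period 8 from step 15 on.  Therefore the state at step 2086 equals the state at step 15 + ((2086 - 15) mod 8) = 22, which is [104, 141, 141, 104].

Derivation:
t=0: [22, 26, 97, 105]
t=1: [41, 48, 44, 39]
t=2: [137, 121, 120, 136]
t=3: [75, 119, 119, 75]
t=4: [68, 63, 63, 68]
t=5: [98, 84, 84, 98]
t=6: [34, 7, 7, 34]
t=7: [25, 97, 97, 25]
t=8: [6, 71, 71, 6]
t=9: [72, 20, 20, 72]
t=10: [60, 71, 71, 60]
t=11: [76, 106, 106, 76]
t=12: [31, 58, 58, 31]
t=13: [112, 94, 94, 112]
t=14: [8, 45, 45, 8]
t=15: [129, 29, 29, 129]
t=16: [87, 98, 98, 87]
t=17: [7, 25, 25, 7]
t=18: [72, 23, 23, 72]
t=19: [69, 71, 71, 69]
t=20: [75, 80, 80, 75]
t=21: [48, 62, 62, 48]
t=22: [104, 141, 141, 104]
t=23: [129, 29, 29, 129]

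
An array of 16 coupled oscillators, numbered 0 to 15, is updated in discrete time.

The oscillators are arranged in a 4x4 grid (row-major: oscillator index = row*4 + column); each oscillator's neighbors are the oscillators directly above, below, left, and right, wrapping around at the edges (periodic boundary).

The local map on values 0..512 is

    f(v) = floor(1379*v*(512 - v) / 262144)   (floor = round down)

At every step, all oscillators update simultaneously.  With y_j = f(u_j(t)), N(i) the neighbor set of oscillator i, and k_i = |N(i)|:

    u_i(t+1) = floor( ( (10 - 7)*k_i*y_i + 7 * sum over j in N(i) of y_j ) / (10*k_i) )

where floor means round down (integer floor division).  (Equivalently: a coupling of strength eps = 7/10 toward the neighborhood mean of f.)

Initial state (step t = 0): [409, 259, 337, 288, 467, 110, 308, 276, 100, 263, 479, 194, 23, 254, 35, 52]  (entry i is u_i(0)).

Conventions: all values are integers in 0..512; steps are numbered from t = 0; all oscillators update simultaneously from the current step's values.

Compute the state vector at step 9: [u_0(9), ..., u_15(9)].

Simulating step by step:
t=0: [409, 259, 337, 288, 467, 110, 308, 276, 100, 263, 479, 194, 23, 254, 35, 52]
t=1: [215, 296, 285, 276, 209, 267, 268, 295, 211, 256, 214, 231, 176, 249, 176, 179]
t=2: [331, 339, 335, 334, 335, 340, 340, 338, 332, 340, 334, 332, 325, 331, 326, 322]
t=3: [313, 310, 311, 313, 311, 307, 308, 310, 313, 310, 311, 314, 317, 313, 315, 317]
t=4: [327, 328, 328, 327, 328, 329, 329, 328, 327, 328, 328, 327, 326, 327, 326, 325]
t=5: [317, 317, 317, 317, 317, 316, 316, 317, 317, 317, 317, 317, 318, 317, 317, 318]
t=6: [324, 325, 325, 324, 325, 325, 325, 325, 324, 325, 325, 324, 324, 324, 324, 324]
t=7: [319, 319, 319, 319, 319, 319, 319, 319, 319, 319, 319, 319, 320, 319, 319, 320]
t=8: [323, 323, 323, 323, 323, 323, 323, 323, 323, 323, 323, 323, 323, 323, 323, 323]
t=9: [321, 321, 321, 321, 321, 321, 321, 321, 321, 321, 321, 321, 321, 321, 321, 321]

Answer: [321, 321, 321, 321, 321, 321, 321, 321, 321, 321, 321, 321, 321, 321, 321, 321]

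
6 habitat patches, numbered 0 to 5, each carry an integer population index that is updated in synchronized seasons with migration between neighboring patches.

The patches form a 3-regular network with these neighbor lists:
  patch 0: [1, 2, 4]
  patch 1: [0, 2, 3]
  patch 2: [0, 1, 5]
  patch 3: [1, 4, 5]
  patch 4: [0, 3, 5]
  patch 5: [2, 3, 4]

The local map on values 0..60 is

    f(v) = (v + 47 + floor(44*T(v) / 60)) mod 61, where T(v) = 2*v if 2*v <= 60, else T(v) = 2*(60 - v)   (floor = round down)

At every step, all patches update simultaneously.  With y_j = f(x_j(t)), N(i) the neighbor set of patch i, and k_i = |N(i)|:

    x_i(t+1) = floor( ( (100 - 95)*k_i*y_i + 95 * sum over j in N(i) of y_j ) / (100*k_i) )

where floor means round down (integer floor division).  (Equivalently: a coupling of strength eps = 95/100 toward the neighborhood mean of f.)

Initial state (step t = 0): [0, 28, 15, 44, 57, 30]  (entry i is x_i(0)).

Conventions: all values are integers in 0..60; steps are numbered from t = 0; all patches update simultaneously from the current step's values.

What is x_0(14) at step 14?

Simulating step by step:
t=0: [0, 28, 15, 44, 57, 30]
t=1: [41, 41, 52, 53, 53, 41]
t=2: [50, 50, 53, 52, 52, 49]
t=3: [49, 49, 50, 49, 49, 49]
t=4: [50, 50, 50, 51, 51, 50]
t=5: [50, 50, 50, 50, 50, 50]
t=6: [50, 50, 50, 50, 50, 50]
t=7: [50, 50, 50, 50, 50, 50]
t=8: [50, 50, 50, 50, 50, 50]
t=9: [50, 50, 50, 50, 50, 50]
t=10: [50, 50, 50, 50, 50, 50]
t=11: [50, 50, 50, 50, 50, 50]
t=12: [50, 50, 50, 50, 50, 50]
t=13: [50, 50, 50, 50, 50, 50]
t=14: [50, 50, 50, 50, 50, 50]

Answer: x_0(14) = 50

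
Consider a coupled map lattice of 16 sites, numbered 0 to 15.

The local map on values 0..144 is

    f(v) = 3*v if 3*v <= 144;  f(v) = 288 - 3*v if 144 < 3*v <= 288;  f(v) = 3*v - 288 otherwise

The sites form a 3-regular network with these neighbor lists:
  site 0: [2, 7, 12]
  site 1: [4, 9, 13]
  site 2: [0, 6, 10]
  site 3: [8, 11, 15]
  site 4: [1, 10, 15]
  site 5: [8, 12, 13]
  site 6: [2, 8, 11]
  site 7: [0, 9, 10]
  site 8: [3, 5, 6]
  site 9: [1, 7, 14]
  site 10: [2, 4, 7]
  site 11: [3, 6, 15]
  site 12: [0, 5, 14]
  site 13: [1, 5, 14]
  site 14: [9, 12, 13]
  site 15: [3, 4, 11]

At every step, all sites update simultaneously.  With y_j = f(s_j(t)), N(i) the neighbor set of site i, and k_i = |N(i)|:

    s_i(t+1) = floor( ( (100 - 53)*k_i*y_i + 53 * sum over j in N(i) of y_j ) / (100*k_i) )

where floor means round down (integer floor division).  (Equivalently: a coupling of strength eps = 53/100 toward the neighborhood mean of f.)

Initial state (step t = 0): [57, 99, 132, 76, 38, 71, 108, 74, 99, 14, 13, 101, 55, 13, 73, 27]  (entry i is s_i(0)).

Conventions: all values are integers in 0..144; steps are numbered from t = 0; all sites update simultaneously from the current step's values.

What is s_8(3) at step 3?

Simulating step by step:
t=0: [57, 99, 132, 76, 38, 71, 108, 74, 99, 14, 13, 101, 55, 13, 73, 27]
t=1: [107, 38, 84, 46, 76, 65, 40, 66, 34, 45, 69, 38, 103, 45, 68, 71]
t=2: [41, 111, 58, 116, 75, 89, 100, 86, 109, 114, 70, 112, 46, 114, 90, 90]
t=3: [107, 51, 91, 46, 54, 50, 41, 59, 34, 41, 73, 38, 93, 40, 51, 38]

Answer: s_8(3) = 34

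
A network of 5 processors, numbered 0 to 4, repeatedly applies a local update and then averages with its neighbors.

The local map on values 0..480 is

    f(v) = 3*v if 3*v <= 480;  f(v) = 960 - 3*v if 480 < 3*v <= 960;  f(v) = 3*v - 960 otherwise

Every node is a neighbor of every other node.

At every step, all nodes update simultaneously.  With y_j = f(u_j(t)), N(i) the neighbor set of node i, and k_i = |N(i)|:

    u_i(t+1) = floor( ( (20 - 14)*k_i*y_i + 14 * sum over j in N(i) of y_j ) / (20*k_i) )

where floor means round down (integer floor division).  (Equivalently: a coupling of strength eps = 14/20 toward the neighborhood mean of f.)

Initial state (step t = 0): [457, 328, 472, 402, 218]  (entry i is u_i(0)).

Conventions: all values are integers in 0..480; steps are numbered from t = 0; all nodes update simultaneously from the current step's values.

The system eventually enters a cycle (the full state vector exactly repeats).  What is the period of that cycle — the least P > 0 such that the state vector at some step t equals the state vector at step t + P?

Simulating step by step:
t=0: [457, 328, 472, 402, 218]
t=1: [303, 255, 309, 283, 290]
t=2: [90, 108, 88, 97, 95]
t=3: [284, 291, 283, 287, 286]
t=4: [102, 99, 102, 101, 101]
t=5: [303, 302, 303, 303, 303]
t=6: [51, 51, 51, 51, 51]
t=7: [153, 153, 153, 153, 153]
t=8: [459, 459, 459, 459, 459]
t=9: [417, 417, 417, 417, 417]
t=10: [291, 291, 291, 291, 291]
t=11: [87, 87, 87, 87, 87]
t=12: [261, 261, 261, 261, 261]
t=13: [177, 177, 177, 177, 177]
t=14: [429, 429, 429, 429, 429]
t=15: [327, 327, 327, 327, 327]
t=16: [21, 21, 21, 21, 21]
t=17: [63, 63, 63, 63, 63]
t=18: [189, 189, 189, 189, 189]
t=19: [393, 393, 393, 393, 393]
t=20: [219, 219, 219, 219, 219]
t=21: [303, 303, 303, 303, 303]
t=22: [51, 51, 51, 51, 51]

Answer: 16
Key observation: The state at step 6, [51, 51, 51, 51, 51], reappears at step 22 — and no state repeats earlier — so the cycle the system enters has period 16.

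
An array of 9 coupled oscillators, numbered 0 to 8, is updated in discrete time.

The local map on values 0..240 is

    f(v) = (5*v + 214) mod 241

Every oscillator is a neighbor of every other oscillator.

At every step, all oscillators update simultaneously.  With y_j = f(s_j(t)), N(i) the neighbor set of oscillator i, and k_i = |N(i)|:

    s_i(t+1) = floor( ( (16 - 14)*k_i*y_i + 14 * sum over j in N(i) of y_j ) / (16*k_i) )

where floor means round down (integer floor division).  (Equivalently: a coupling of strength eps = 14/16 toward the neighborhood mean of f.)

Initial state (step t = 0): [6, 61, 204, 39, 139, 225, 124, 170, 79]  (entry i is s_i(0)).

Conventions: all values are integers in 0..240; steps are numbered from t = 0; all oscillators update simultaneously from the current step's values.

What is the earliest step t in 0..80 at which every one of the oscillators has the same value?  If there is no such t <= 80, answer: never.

Answer: 2
Key observation: Synchronization is absorbing here: once all oscillators are equal they stay equal, and step 2 is the first all-equal step.

Derivation:
t=0: [6, 61, 204, 39, 139, 225, 124, 170, 79]  (not all equal)
t=1: [97, 98, 98, 100, 100, 99, 99, 99, 99]  (not all equal)
t=2: [225, 225, 225, 225, 225, 225, 225, 225, 225]  (all equal)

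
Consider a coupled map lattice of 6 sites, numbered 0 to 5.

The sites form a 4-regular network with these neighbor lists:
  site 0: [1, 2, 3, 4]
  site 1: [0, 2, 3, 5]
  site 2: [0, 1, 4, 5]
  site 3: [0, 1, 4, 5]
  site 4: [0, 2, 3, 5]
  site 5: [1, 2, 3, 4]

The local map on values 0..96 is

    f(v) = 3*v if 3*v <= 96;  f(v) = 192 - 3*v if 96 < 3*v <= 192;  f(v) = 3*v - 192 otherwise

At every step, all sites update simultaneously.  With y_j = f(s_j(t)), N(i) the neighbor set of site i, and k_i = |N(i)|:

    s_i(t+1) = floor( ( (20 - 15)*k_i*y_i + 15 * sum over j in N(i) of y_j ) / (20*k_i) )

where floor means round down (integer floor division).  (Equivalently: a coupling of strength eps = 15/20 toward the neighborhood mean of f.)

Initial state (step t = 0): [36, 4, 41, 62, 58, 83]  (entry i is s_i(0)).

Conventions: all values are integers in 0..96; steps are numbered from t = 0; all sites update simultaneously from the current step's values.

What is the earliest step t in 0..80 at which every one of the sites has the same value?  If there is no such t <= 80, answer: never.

Simulating step by step:
t=0: [36, 4, 41, 62, 58, 83]  (not all equal)
t=1: [40, 43, 49, 33, 45, 33]  (not all equal)
t=2: [66, 72, 64, 76, 71, 71]  (not all equal)
t=3: [16, 17, 13, 22, 17, 20]  (not all equal)
t=4: [50, 52, 49, 55, 52, 53]  (not all equal)
t=5: [37, 36, 38, 34, 36, 35]  (not all equal)
t=6: [83, 84, 82, 85, 84, 84]  (not all equal)
t=7: [58, 58, 57, 60, 58, 59]  (not all equal)
t=8: [17, 16, 18, 15, 16, 16]  (not all equal)
t=9: [49, 49, 50, 47, 49, 48]  (not all equal)
t=10: [45, 46, 44, 47, 46, 46]  (not all equal)
t=11: [55, 55, 56, 53, 55, 54]  (not all equal)
t=12: [27, 28, 26, 29, 28, 28]  (not all equal)
t=13: [82, 82, 81, 84, 82, 83]  (not all equal)
t=14: [54, 55, 53, 56, 55, 55]  (not all equal)
t=15: [28, 28, 29, 26, 28, 27]  (not all equal)
t=16: [83, 82, 84, 81, 82, 82]  (not all equal)
t=17: [55, 55, 56, 53, 55, 54]  (not all equal)

Answer: never
Key observation: The state at step 11 reappears at step 17 — the system is in a cycle of period 6 from step 11 on.  No step 0..17 is synchronized, and the cycle repeats forever, so no step up to 80 (or ever) has all sites equal.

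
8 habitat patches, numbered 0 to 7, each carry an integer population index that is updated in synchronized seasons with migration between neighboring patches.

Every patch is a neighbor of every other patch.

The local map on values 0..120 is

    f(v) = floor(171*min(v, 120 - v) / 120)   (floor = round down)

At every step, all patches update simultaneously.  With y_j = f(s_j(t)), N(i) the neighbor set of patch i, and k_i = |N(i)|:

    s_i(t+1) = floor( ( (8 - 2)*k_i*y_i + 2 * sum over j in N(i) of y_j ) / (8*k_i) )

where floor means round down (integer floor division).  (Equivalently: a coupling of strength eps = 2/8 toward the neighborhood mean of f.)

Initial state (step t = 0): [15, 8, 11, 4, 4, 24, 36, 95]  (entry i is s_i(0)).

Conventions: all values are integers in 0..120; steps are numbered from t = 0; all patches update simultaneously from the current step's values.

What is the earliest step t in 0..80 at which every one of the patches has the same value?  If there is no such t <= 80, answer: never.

Simulating step by step:
t=0: [15, 8, 11, 4, 4, 24, 36, 95]  (not all equal)
t=1: [21, 14, 17, 9, 9, 30, 42, 31]  (not all equal)
t=2: [29, 22, 25, 17, 17, 38, 50, 40]  (not all equal)
t=3: [41, 34, 37, 29, 29, 50, 62, 52]  (not all equal)
t=4: [58, 50, 53, 45, 45, 67, 75, 69]  (not all equal)
t=5: [78, 70, 73, 65, 65, 73, 65, 71]  (not all equal)
t=6: [62, 70, 67, 75, 75, 67, 75, 69]  (not all equal)
t=7: [78, 70, 73, 65, 65, 73, 65, 71]  (not all equal)

Answer: never
Key observation: The state at step 5 reappears at step 7 — the system is in a cycle of period 2 from step 5 on.  No step 0..7 is synchronized, and the cycle repeats forever, so no step up to 80 (or ever) has all patches equal.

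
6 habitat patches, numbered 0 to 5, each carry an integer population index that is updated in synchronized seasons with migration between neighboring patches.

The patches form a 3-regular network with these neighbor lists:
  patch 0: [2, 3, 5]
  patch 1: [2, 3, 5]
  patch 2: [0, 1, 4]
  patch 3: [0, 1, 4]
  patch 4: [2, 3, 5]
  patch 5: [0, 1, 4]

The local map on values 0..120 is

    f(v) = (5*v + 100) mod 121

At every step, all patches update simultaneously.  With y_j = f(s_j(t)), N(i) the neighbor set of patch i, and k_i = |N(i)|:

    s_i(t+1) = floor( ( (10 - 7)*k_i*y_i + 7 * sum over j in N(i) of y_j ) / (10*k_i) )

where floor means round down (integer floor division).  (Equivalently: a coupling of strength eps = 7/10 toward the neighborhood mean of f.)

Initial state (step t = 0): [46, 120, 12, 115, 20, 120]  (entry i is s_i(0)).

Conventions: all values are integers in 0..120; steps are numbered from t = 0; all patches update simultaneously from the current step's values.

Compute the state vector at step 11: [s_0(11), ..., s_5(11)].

Answer: [60, 43, 43, 53, 48, 53]

Derivation:
t=0: [46, 120, 12, 115, 20, 120]
t=1: [74, 76, 72, 82, 71, 89]
t=2: [75, 78, 102, 81, 70, 92]
t=3: [57, 25, 49, 54, 49, 70]
t=4: [52, 77, 84, 55, 76, 79]
t=5: [49, 14, 65, 58, 48, 58]
t=6: [57, 41, 76, 66, 56, 66]
t=7: [65, 77, 58, 43, 63, 43]
t=8: [58, 40, 34, 48, 55, 48]
t=9: [60, 69, 31, 52, 55, 52]
t=10: [69, 82, 34, 65, 61, 65]
t=11: [60, 43, 43, 53, 48, 53]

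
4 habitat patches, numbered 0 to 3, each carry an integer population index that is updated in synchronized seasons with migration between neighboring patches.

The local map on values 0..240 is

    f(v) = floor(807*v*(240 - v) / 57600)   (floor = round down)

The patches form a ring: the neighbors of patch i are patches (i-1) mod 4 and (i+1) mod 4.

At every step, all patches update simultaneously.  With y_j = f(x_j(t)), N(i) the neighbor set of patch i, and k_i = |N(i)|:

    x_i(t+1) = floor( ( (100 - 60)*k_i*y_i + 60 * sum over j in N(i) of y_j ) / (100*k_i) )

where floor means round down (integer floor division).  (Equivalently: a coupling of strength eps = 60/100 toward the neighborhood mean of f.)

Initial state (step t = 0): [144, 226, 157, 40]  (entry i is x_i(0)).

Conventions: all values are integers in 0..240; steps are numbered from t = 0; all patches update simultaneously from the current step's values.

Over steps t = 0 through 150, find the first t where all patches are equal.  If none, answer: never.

Answer: 4
Key observation: Synchronization is absorbing here: once all patches are equal they stay equal, and step 4 is the first all-equal step.

Derivation:
t=0: [144, 226, 157, 40]  (not all equal)
t=1: [124, 130, 119, 157]  (not all equal)
t=2: [195, 200, 195, 193]  (not all equal)
t=3: [120, 118, 120, 124]  (not all equal)
t=4: [201, 201, 201, 201]  (all equal)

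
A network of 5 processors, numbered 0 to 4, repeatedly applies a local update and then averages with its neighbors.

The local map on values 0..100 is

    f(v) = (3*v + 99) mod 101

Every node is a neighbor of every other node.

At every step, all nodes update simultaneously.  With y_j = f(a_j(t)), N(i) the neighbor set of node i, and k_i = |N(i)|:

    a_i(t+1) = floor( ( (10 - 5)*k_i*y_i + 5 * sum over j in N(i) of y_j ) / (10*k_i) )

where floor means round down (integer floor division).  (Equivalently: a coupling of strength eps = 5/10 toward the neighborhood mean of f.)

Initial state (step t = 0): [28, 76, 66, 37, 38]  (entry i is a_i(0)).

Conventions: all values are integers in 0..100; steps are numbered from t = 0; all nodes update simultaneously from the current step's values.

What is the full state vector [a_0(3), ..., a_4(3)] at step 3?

Simulating step by step:
t=0: [28, 76, 66, 37, 38]
t=1: [58, 36, 63, 30, 31]
t=2: [69, 44, 74, 75, 76]
t=3: [13, 22, 18, 19, 20]

Answer: [13, 22, 18, 19, 20]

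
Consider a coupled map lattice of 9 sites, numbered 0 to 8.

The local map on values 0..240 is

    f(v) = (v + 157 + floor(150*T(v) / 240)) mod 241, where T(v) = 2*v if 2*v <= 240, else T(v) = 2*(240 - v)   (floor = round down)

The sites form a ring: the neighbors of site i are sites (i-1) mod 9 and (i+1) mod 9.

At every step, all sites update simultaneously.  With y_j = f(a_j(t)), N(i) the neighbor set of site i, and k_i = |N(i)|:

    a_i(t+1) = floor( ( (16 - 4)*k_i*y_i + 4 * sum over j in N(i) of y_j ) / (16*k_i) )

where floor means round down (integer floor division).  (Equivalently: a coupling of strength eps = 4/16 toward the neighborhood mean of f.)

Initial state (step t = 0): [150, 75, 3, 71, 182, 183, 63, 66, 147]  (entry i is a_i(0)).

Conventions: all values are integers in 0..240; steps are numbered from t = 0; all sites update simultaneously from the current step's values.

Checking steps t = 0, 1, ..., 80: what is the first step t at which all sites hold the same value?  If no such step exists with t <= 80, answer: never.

Answer: never
Key observation: The state at step 6 reappears at step 8 — the system is in a cycle of period 2 from step 6 on.  No step 0..8 is synchronized, and the cycle repeats forever, so no step up to 80 (or ever) has all sites equal.

Derivation:
t=0: [150, 75, 3, 71, 182, 183, 63, 66, 147]  (not all equal)
t=1: [166, 105, 142, 97, 158, 155, 72, 77, 164]  (not all equal)
t=2: [171, 158, 170, 145, 170, 164, 91, 98, 164]  (not all equal)
t=3: [173, 175, 174, 177, 174, 167, 128, 138, 169]  (not all equal)
t=4: [172, 172, 171, 171, 172, 175, 182, 180, 173]  (not all equal)
t=5: [172, 173, 173, 173, 172, 171, 170, 171, 172]  (not all equal)
t=6: [172, 172, 172, 172, 172, 173, 173, 173, 173]  (not all equal)
t=7: [172, 173, 173, 173, 172, 172, 172, 172, 172]  (not all equal)
t=8: [172, 172, 172, 172, 172, 173, 173, 173, 173]  (not all equal)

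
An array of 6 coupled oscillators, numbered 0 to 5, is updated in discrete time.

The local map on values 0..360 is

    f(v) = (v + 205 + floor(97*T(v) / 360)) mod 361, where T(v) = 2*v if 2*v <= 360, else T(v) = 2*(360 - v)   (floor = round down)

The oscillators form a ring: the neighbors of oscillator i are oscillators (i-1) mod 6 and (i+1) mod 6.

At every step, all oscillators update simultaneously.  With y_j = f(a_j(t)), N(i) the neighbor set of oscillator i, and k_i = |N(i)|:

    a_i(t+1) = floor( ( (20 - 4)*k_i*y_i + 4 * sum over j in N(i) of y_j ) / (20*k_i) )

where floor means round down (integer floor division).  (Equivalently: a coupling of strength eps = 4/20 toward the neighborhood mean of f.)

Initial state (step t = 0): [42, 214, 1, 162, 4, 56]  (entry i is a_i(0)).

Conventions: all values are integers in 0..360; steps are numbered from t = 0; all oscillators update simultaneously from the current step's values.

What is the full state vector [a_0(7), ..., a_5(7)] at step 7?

Answer: [77, 266, 307, 281, 309, 67]

Derivation:
t=0: [42, 214, 1, 162, 4, 56]
t=1: [257, 156, 187, 116, 207, 280]
t=2: [149, 95, 109, 43, 125, 162]
t=3: [102, 289, 71, 221, 65, 85]
t=4: [50, 168, 282, 173, 291, 298]
t=5: [252, 126, 155, 122, 166, 185]
t=6: [139, 53, 72, 42, 94, 123]
t=7: [77, 266, 307, 281, 309, 67]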